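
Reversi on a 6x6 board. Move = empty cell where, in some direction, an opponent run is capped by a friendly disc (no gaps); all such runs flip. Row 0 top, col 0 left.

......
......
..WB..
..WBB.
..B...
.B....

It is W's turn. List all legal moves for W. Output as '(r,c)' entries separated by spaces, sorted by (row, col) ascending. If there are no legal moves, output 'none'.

(1,2): no bracket -> illegal
(1,3): no bracket -> illegal
(1,4): flips 1 -> legal
(2,4): flips 1 -> legal
(2,5): no bracket -> illegal
(3,1): no bracket -> illegal
(3,5): flips 2 -> legal
(4,0): no bracket -> illegal
(4,1): no bracket -> illegal
(4,3): no bracket -> illegal
(4,4): flips 1 -> legal
(4,5): no bracket -> illegal
(5,0): no bracket -> illegal
(5,2): flips 1 -> legal
(5,3): no bracket -> illegal

Answer: (1,4) (2,4) (3,5) (4,4) (5,2)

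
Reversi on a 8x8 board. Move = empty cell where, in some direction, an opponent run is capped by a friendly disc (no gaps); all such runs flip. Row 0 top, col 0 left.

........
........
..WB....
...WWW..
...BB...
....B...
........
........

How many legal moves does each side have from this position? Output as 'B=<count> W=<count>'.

Answer: B=6 W=7

Derivation:
-- B to move --
(1,1): flips 2 -> legal
(1,2): no bracket -> illegal
(1,3): no bracket -> illegal
(2,1): flips 1 -> legal
(2,4): flips 1 -> legal
(2,5): flips 1 -> legal
(2,6): flips 1 -> legal
(3,1): no bracket -> illegal
(3,2): no bracket -> illegal
(3,6): no bracket -> illegal
(4,2): no bracket -> illegal
(4,5): flips 1 -> legal
(4,6): no bracket -> illegal
B mobility = 6
-- W to move --
(1,2): flips 1 -> legal
(1,3): flips 1 -> legal
(1,4): no bracket -> illegal
(2,4): flips 1 -> legal
(3,2): no bracket -> illegal
(4,2): no bracket -> illegal
(4,5): no bracket -> illegal
(5,2): flips 1 -> legal
(5,3): flips 2 -> legal
(5,5): flips 1 -> legal
(6,3): no bracket -> illegal
(6,4): flips 2 -> legal
(6,5): no bracket -> illegal
W mobility = 7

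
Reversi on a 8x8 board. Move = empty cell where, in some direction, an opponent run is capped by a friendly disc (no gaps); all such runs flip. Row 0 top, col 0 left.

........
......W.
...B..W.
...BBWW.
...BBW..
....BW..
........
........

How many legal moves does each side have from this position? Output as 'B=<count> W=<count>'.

-- B to move --
(0,5): no bracket -> illegal
(0,6): no bracket -> illegal
(0,7): no bracket -> illegal
(1,5): no bracket -> illegal
(1,7): flips 2 -> legal
(2,4): no bracket -> illegal
(2,5): no bracket -> illegal
(2,7): flips 2 -> legal
(3,7): flips 2 -> legal
(4,6): flips 1 -> legal
(4,7): no bracket -> illegal
(5,6): flips 2 -> legal
(6,4): no bracket -> illegal
(6,5): no bracket -> illegal
(6,6): flips 1 -> legal
B mobility = 6
-- W to move --
(1,2): flips 2 -> legal
(1,3): no bracket -> illegal
(1,4): no bracket -> illegal
(2,2): flips 2 -> legal
(2,4): no bracket -> illegal
(2,5): no bracket -> illegal
(3,2): flips 2 -> legal
(4,2): flips 2 -> legal
(5,2): no bracket -> illegal
(5,3): flips 2 -> legal
(6,3): flips 1 -> legal
(6,4): no bracket -> illegal
(6,5): no bracket -> illegal
W mobility = 6

Answer: B=6 W=6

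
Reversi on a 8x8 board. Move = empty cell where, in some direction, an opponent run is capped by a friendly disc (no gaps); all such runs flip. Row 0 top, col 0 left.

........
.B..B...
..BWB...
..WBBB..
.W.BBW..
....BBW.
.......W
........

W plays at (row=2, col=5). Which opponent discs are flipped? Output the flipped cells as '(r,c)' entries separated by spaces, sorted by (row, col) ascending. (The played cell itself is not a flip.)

Answer: (2,4) (3,5)

Derivation:
Dir NW: opp run (1,4), next='.' -> no flip
Dir N: first cell '.' (not opp) -> no flip
Dir NE: first cell '.' (not opp) -> no flip
Dir W: opp run (2,4) capped by W -> flip
Dir E: first cell '.' (not opp) -> no flip
Dir SW: opp run (3,4) (4,3), next='.' -> no flip
Dir S: opp run (3,5) capped by W -> flip
Dir SE: first cell '.' (not opp) -> no flip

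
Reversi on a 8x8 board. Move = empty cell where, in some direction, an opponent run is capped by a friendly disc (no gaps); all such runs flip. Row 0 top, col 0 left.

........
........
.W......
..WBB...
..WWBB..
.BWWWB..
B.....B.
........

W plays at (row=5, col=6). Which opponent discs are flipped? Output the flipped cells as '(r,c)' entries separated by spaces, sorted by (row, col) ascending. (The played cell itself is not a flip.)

Answer: (5,5)

Derivation:
Dir NW: opp run (4,5) (3,4), next='.' -> no flip
Dir N: first cell '.' (not opp) -> no flip
Dir NE: first cell '.' (not opp) -> no flip
Dir W: opp run (5,5) capped by W -> flip
Dir E: first cell '.' (not opp) -> no flip
Dir SW: first cell '.' (not opp) -> no flip
Dir S: opp run (6,6), next='.' -> no flip
Dir SE: first cell '.' (not opp) -> no flip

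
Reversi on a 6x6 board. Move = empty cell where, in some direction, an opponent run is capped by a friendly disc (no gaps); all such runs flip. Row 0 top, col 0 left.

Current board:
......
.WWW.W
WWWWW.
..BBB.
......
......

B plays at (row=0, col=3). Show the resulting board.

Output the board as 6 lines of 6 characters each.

Answer: ...B..
.WWB.W
WWWBW.
..BBB.
......
......

Derivation:
Place B at (0,3); scan 8 dirs for brackets.
Dir NW: edge -> no flip
Dir N: edge -> no flip
Dir NE: edge -> no flip
Dir W: first cell '.' (not opp) -> no flip
Dir E: first cell '.' (not opp) -> no flip
Dir SW: opp run (1,2) (2,1), next='.' -> no flip
Dir S: opp run (1,3) (2,3) capped by B -> flip
Dir SE: first cell '.' (not opp) -> no flip
All flips: (1,3) (2,3)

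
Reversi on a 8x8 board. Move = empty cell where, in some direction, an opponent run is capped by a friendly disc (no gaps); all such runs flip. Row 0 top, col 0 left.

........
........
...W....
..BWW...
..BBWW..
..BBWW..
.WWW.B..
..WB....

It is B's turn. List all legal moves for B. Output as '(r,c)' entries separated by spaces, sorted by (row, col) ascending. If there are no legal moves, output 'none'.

(1,2): no bracket -> illegal
(1,3): flips 2 -> legal
(1,4): flips 1 -> legal
(2,2): no bracket -> illegal
(2,4): flips 1 -> legal
(2,5): flips 1 -> legal
(3,5): flips 5 -> legal
(3,6): no bracket -> illegal
(4,6): flips 2 -> legal
(5,0): no bracket -> illegal
(5,1): flips 1 -> legal
(5,6): flips 2 -> legal
(6,0): no bracket -> illegal
(6,4): no bracket -> illegal
(6,6): no bracket -> illegal
(7,0): flips 1 -> legal
(7,1): flips 2 -> legal
(7,4): flips 1 -> legal

Answer: (1,3) (1,4) (2,4) (2,5) (3,5) (4,6) (5,1) (5,6) (7,0) (7,1) (7,4)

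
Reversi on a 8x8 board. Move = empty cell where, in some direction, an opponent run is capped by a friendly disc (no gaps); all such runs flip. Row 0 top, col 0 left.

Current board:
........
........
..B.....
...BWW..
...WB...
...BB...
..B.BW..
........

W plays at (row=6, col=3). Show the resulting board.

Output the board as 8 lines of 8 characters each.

Place W at (6,3); scan 8 dirs for brackets.
Dir NW: first cell '.' (not opp) -> no flip
Dir N: opp run (5,3) capped by W -> flip
Dir NE: opp run (5,4), next='.' -> no flip
Dir W: opp run (6,2), next='.' -> no flip
Dir E: opp run (6,4) capped by W -> flip
Dir SW: first cell '.' (not opp) -> no flip
Dir S: first cell '.' (not opp) -> no flip
Dir SE: first cell '.' (not opp) -> no flip
All flips: (5,3) (6,4)

Answer: ........
........
..B.....
...BWW..
...WB...
...WB...
..BWWW..
........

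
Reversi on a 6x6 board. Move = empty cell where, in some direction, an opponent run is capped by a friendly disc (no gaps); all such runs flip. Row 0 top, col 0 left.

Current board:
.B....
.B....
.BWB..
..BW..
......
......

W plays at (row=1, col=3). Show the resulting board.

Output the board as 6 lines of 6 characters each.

Place W at (1,3); scan 8 dirs for brackets.
Dir NW: first cell '.' (not opp) -> no flip
Dir N: first cell '.' (not opp) -> no flip
Dir NE: first cell '.' (not opp) -> no flip
Dir W: first cell '.' (not opp) -> no flip
Dir E: first cell '.' (not opp) -> no flip
Dir SW: first cell 'W' (not opp) -> no flip
Dir S: opp run (2,3) capped by W -> flip
Dir SE: first cell '.' (not opp) -> no flip
All flips: (2,3)

Answer: .B....
.B.W..
.BWW..
..BW..
......
......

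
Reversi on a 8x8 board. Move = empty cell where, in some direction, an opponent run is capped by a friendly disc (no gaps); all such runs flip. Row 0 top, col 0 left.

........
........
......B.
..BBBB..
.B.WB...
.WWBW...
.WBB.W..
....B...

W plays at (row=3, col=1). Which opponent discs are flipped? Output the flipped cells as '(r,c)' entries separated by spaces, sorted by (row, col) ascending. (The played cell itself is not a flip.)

Answer: (4,1)

Derivation:
Dir NW: first cell '.' (not opp) -> no flip
Dir N: first cell '.' (not opp) -> no flip
Dir NE: first cell '.' (not opp) -> no flip
Dir W: first cell '.' (not opp) -> no flip
Dir E: opp run (3,2) (3,3) (3,4) (3,5), next='.' -> no flip
Dir SW: first cell '.' (not opp) -> no flip
Dir S: opp run (4,1) capped by W -> flip
Dir SE: first cell '.' (not opp) -> no flip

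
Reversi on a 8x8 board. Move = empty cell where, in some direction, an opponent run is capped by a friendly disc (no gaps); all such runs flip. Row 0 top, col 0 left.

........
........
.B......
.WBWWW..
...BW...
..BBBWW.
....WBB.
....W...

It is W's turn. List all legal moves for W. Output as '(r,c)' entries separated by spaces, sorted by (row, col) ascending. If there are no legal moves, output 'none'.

(1,0): no bracket -> illegal
(1,1): flips 1 -> legal
(1,2): no bracket -> illegal
(2,0): no bracket -> illegal
(2,2): no bracket -> illegal
(2,3): no bracket -> illegal
(3,0): no bracket -> illegal
(4,1): no bracket -> illegal
(4,2): flips 2 -> legal
(4,5): no bracket -> illegal
(5,1): flips 3 -> legal
(5,7): no bracket -> illegal
(6,1): flips 2 -> legal
(6,2): flips 1 -> legal
(6,3): flips 2 -> legal
(6,7): flips 2 -> legal
(7,5): flips 1 -> legal
(7,6): flips 1 -> legal
(7,7): flips 1 -> legal

Answer: (1,1) (4,2) (5,1) (6,1) (6,2) (6,3) (6,7) (7,5) (7,6) (7,7)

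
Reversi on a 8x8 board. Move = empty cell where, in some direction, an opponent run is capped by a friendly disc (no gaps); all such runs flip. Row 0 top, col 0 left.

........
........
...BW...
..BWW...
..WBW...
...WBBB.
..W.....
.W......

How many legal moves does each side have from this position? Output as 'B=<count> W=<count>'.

-- B to move --
(1,3): no bracket -> illegal
(1,4): flips 3 -> legal
(1,5): no bracket -> illegal
(2,2): flips 2 -> legal
(2,5): flips 2 -> legal
(3,1): no bracket -> illegal
(3,5): flips 2 -> legal
(4,1): flips 1 -> legal
(4,5): flips 2 -> legal
(5,1): no bracket -> illegal
(5,2): flips 2 -> legal
(6,0): no bracket -> illegal
(6,1): no bracket -> illegal
(6,3): flips 1 -> legal
(6,4): no bracket -> illegal
(7,0): no bracket -> illegal
(7,2): no bracket -> illegal
(7,3): no bracket -> illegal
B mobility = 8
-- W to move --
(1,2): flips 1 -> legal
(1,3): flips 1 -> legal
(1,4): no bracket -> illegal
(2,1): no bracket -> illegal
(2,2): flips 2 -> legal
(3,1): flips 1 -> legal
(4,1): no bracket -> illegal
(4,5): no bracket -> illegal
(4,6): no bracket -> illegal
(4,7): no bracket -> illegal
(5,2): flips 1 -> legal
(5,7): flips 3 -> legal
(6,3): no bracket -> illegal
(6,4): flips 1 -> legal
(6,5): no bracket -> illegal
(6,6): flips 1 -> legal
(6,7): no bracket -> illegal
W mobility = 8

Answer: B=8 W=8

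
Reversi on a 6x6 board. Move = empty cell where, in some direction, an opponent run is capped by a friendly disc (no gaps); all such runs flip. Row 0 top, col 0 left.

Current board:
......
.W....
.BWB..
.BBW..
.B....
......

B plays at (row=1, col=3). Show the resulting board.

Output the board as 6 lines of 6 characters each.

Place B at (1,3); scan 8 dirs for brackets.
Dir NW: first cell '.' (not opp) -> no flip
Dir N: first cell '.' (not opp) -> no flip
Dir NE: first cell '.' (not opp) -> no flip
Dir W: first cell '.' (not opp) -> no flip
Dir E: first cell '.' (not opp) -> no flip
Dir SW: opp run (2,2) capped by B -> flip
Dir S: first cell 'B' (not opp) -> no flip
Dir SE: first cell '.' (not opp) -> no flip
All flips: (2,2)

Answer: ......
.W.B..
.BBB..
.BBW..
.B....
......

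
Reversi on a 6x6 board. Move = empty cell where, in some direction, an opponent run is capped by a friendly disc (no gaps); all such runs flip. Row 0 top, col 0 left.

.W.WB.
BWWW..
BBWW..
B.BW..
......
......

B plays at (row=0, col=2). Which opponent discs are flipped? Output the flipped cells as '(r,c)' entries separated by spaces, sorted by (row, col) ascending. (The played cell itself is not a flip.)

Dir NW: edge -> no flip
Dir N: edge -> no flip
Dir NE: edge -> no flip
Dir W: opp run (0,1), next='.' -> no flip
Dir E: opp run (0,3) capped by B -> flip
Dir SW: opp run (1,1) capped by B -> flip
Dir S: opp run (1,2) (2,2) capped by B -> flip
Dir SE: opp run (1,3), next='.' -> no flip

Answer: (0,3) (1,1) (1,2) (2,2)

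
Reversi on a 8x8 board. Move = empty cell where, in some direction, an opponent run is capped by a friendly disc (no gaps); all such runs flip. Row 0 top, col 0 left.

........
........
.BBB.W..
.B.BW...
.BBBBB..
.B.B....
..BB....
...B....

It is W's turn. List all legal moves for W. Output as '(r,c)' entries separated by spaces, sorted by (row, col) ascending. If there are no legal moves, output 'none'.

Answer: (1,2) (3,2) (5,2) (5,4) (5,6)

Derivation:
(1,0): no bracket -> illegal
(1,1): no bracket -> illegal
(1,2): flips 1 -> legal
(1,3): no bracket -> illegal
(1,4): no bracket -> illegal
(2,0): no bracket -> illegal
(2,4): no bracket -> illegal
(3,0): no bracket -> illegal
(3,2): flips 1 -> legal
(3,5): no bracket -> illegal
(3,6): no bracket -> illegal
(4,0): no bracket -> illegal
(4,6): no bracket -> illegal
(5,0): no bracket -> illegal
(5,2): flips 1 -> legal
(5,4): flips 1 -> legal
(5,5): no bracket -> illegal
(5,6): flips 1 -> legal
(6,0): no bracket -> illegal
(6,1): no bracket -> illegal
(6,4): no bracket -> illegal
(7,1): no bracket -> illegal
(7,2): no bracket -> illegal
(7,4): no bracket -> illegal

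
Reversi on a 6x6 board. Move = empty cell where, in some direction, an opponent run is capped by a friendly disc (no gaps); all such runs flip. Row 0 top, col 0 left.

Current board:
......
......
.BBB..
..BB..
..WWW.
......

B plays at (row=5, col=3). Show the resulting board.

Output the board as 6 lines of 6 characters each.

Answer: ......
......
.BBB..
..BB..
..WBW.
...B..

Derivation:
Place B at (5,3); scan 8 dirs for brackets.
Dir NW: opp run (4,2), next='.' -> no flip
Dir N: opp run (4,3) capped by B -> flip
Dir NE: opp run (4,4), next='.' -> no flip
Dir W: first cell '.' (not opp) -> no flip
Dir E: first cell '.' (not opp) -> no flip
Dir SW: edge -> no flip
Dir S: edge -> no flip
Dir SE: edge -> no flip
All flips: (4,3)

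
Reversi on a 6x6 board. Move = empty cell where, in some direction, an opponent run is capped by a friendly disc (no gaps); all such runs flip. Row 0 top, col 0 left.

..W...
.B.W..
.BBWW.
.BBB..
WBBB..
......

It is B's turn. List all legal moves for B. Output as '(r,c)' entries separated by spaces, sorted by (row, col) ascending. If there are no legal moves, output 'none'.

Answer: (0,3) (0,4) (1,4) (1,5) (2,5)

Derivation:
(0,1): no bracket -> illegal
(0,3): flips 2 -> legal
(0,4): flips 1 -> legal
(1,2): no bracket -> illegal
(1,4): flips 1 -> legal
(1,5): flips 1 -> legal
(2,5): flips 2 -> legal
(3,0): no bracket -> illegal
(3,4): no bracket -> illegal
(3,5): no bracket -> illegal
(5,0): no bracket -> illegal
(5,1): no bracket -> illegal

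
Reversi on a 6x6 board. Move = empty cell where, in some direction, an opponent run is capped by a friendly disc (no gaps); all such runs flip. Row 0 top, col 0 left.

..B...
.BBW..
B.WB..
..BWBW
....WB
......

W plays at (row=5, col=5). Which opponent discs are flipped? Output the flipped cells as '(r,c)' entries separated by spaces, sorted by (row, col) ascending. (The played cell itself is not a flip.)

Dir NW: first cell 'W' (not opp) -> no flip
Dir N: opp run (4,5) capped by W -> flip
Dir NE: edge -> no flip
Dir W: first cell '.' (not opp) -> no flip
Dir E: edge -> no flip
Dir SW: edge -> no flip
Dir S: edge -> no flip
Dir SE: edge -> no flip

Answer: (4,5)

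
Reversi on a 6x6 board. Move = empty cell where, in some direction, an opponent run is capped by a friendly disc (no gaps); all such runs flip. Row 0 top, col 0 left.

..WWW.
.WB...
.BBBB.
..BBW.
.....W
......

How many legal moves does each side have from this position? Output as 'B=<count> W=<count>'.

-- B to move --
(0,0): flips 1 -> legal
(0,1): flips 1 -> legal
(0,5): no bracket -> illegal
(1,0): flips 1 -> legal
(1,3): no bracket -> illegal
(1,4): no bracket -> illegal
(1,5): no bracket -> illegal
(2,0): no bracket -> illegal
(2,5): no bracket -> illegal
(3,5): flips 1 -> legal
(4,3): no bracket -> illegal
(4,4): flips 1 -> legal
(5,4): no bracket -> illegal
(5,5): no bracket -> illegal
B mobility = 5
-- W to move --
(0,1): flips 2 -> legal
(1,0): no bracket -> illegal
(1,3): flips 1 -> legal
(1,4): flips 1 -> legal
(1,5): no bracket -> illegal
(2,0): no bracket -> illegal
(2,5): no bracket -> illegal
(3,0): flips 2 -> legal
(3,1): flips 3 -> legal
(3,5): no bracket -> illegal
(4,1): no bracket -> illegal
(4,2): flips 3 -> legal
(4,3): no bracket -> illegal
(4,4): flips 2 -> legal
W mobility = 7

Answer: B=5 W=7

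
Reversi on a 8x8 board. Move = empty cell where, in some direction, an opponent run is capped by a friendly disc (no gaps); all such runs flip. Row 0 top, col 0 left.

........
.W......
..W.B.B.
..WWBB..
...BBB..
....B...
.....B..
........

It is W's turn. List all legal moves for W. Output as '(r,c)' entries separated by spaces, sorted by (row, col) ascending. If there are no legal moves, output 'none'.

Answer: (1,5) (3,6) (5,3) (5,5) (7,6)

Derivation:
(1,3): no bracket -> illegal
(1,4): no bracket -> illegal
(1,5): flips 1 -> legal
(1,6): no bracket -> illegal
(1,7): no bracket -> illegal
(2,3): no bracket -> illegal
(2,5): no bracket -> illegal
(2,7): no bracket -> illegal
(3,6): flips 2 -> legal
(3,7): no bracket -> illegal
(4,2): no bracket -> illegal
(4,6): no bracket -> illegal
(5,2): no bracket -> illegal
(5,3): flips 1 -> legal
(5,5): flips 1 -> legal
(5,6): no bracket -> illegal
(6,3): no bracket -> illegal
(6,4): no bracket -> illegal
(6,6): no bracket -> illegal
(7,4): no bracket -> illegal
(7,5): no bracket -> illegal
(7,6): flips 3 -> legal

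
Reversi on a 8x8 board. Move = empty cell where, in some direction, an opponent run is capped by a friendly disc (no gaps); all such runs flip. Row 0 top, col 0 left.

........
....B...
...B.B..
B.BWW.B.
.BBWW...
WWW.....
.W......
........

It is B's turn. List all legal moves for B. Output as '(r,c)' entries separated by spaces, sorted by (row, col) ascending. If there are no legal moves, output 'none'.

(2,2): no bracket -> illegal
(2,4): flips 1 -> legal
(3,5): flips 2 -> legal
(4,0): no bracket -> illegal
(4,5): flips 3 -> legal
(5,3): flips 2 -> legal
(5,4): flips 1 -> legal
(5,5): no bracket -> illegal
(6,0): flips 1 -> legal
(6,2): flips 1 -> legal
(6,3): flips 1 -> legal
(7,0): flips 4 -> legal
(7,1): flips 2 -> legal
(7,2): no bracket -> illegal

Answer: (2,4) (3,5) (4,5) (5,3) (5,4) (6,0) (6,2) (6,3) (7,0) (7,1)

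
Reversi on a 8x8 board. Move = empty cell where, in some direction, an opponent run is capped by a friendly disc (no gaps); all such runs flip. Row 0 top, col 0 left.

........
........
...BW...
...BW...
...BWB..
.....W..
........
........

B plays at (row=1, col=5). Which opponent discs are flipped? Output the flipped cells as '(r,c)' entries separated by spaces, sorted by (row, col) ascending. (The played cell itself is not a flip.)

Answer: (2,4)

Derivation:
Dir NW: first cell '.' (not opp) -> no flip
Dir N: first cell '.' (not opp) -> no flip
Dir NE: first cell '.' (not opp) -> no flip
Dir W: first cell '.' (not opp) -> no flip
Dir E: first cell '.' (not opp) -> no flip
Dir SW: opp run (2,4) capped by B -> flip
Dir S: first cell '.' (not opp) -> no flip
Dir SE: first cell '.' (not opp) -> no flip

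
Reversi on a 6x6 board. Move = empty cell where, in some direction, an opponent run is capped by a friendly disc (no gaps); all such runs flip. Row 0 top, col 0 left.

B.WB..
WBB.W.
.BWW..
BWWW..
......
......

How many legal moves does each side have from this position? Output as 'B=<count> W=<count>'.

Answer: B=9 W=4

Derivation:
-- B to move --
(0,1): flips 1 -> legal
(0,4): no bracket -> illegal
(0,5): no bracket -> illegal
(1,3): no bracket -> illegal
(1,5): no bracket -> illegal
(2,0): flips 1 -> legal
(2,4): flips 2 -> legal
(2,5): flips 1 -> legal
(3,4): flips 4 -> legal
(4,0): no bracket -> illegal
(4,1): flips 1 -> legal
(4,2): flips 2 -> legal
(4,3): flips 1 -> legal
(4,4): flips 2 -> legal
B mobility = 9
-- W to move --
(0,1): flips 3 -> legal
(0,4): flips 1 -> legal
(1,3): flips 2 -> legal
(2,0): flips 2 -> legal
(4,0): no bracket -> illegal
(4,1): no bracket -> illegal
W mobility = 4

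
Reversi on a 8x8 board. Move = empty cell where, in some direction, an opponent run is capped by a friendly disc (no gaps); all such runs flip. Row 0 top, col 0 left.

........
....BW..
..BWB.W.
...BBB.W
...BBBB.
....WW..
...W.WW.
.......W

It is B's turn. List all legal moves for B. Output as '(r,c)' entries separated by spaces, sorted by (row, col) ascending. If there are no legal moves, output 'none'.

Answer: (0,6) (1,2) (1,3) (1,6) (1,7) (3,2) (6,4) (7,2) (7,5) (7,6)

Derivation:
(0,4): no bracket -> illegal
(0,5): no bracket -> illegal
(0,6): flips 1 -> legal
(1,2): flips 1 -> legal
(1,3): flips 1 -> legal
(1,6): flips 1 -> legal
(1,7): flips 1 -> legal
(2,5): no bracket -> illegal
(2,7): no bracket -> illegal
(3,2): flips 1 -> legal
(3,6): no bracket -> illegal
(4,7): no bracket -> illegal
(5,2): no bracket -> illegal
(5,3): no bracket -> illegal
(5,6): no bracket -> illegal
(5,7): no bracket -> illegal
(6,2): no bracket -> illegal
(6,4): flips 2 -> legal
(6,7): no bracket -> illegal
(7,2): flips 2 -> legal
(7,3): no bracket -> illegal
(7,4): no bracket -> illegal
(7,5): flips 2 -> legal
(7,6): flips 2 -> legal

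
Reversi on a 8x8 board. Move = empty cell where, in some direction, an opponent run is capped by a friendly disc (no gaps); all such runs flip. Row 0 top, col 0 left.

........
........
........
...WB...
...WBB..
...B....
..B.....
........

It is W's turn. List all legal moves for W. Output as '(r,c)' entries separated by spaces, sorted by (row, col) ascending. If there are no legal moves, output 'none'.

(2,3): no bracket -> illegal
(2,4): no bracket -> illegal
(2,5): flips 1 -> legal
(3,5): flips 1 -> legal
(3,6): no bracket -> illegal
(4,2): no bracket -> illegal
(4,6): flips 2 -> legal
(5,1): no bracket -> illegal
(5,2): no bracket -> illegal
(5,4): no bracket -> illegal
(5,5): flips 1 -> legal
(5,6): no bracket -> illegal
(6,1): no bracket -> illegal
(6,3): flips 1 -> legal
(6,4): no bracket -> illegal
(7,1): no bracket -> illegal
(7,2): no bracket -> illegal
(7,3): no bracket -> illegal

Answer: (2,5) (3,5) (4,6) (5,5) (6,3)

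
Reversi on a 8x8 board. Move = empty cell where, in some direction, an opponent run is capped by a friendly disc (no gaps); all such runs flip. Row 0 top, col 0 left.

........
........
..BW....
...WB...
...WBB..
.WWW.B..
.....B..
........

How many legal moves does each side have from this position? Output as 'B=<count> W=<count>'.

Answer: B=6 W=7

Derivation:
-- B to move --
(1,2): flips 1 -> legal
(1,3): no bracket -> illegal
(1,4): no bracket -> illegal
(2,4): flips 1 -> legal
(3,2): flips 1 -> legal
(4,0): no bracket -> illegal
(4,1): no bracket -> illegal
(4,2): flips 1 -> legal
(5,0): no bracket -> illegal
(5,4): no bracket -> illegal
(6,0): no bracket -> illegal
(6,1): flips 2 -> legal
(6,2): flips 1 -> legal
(6,3): no bracket -> illegal
(6,4): no bracket -> illegal
B mobility = 6
-- W to move --
(1,1): flips 1 -> legal
(1,2): no bracket -> illegal
(1,3): no bracket -> illegal
(2,1): flips 1 -> legal
(2,4): no bracket -> illegal
(2,5): flips 1 -> legal
(3,1): no bracket -> illegal
(3,2): no bracket -> illegal
(3,5): flips 2 -> legal
(3,6): no bracket -> illegal
(4,6): flips 2 -> legal
(5,4): no bracket -> illegal
(5,6): flips 2 -> legal
(6,4): no bracket -> illegal
(6,6): flips 2 -> legal
(7,4): no bracket -> illegal
(7,5): no bracket -> illegal
(7,6): no bracket -> illegal
W mobility = 7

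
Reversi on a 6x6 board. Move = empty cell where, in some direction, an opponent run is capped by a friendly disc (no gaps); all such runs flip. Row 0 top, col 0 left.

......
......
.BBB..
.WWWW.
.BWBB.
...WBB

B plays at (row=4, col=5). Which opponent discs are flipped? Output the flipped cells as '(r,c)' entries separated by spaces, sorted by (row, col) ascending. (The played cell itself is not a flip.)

Dir NW: opp run (3,4) capped by B -> flip
Dir N: first cell '.' (not opp) -> no flip
Dir NE: edge -> no flip
Dir W: first cell 'B' (not opp) -> no flip
Dir E: edge -> no flip
Dir SW: first cell 'B' (not opp) -> no flip
Dir S: first cell 'B' (not opp) -> no flip
Dir SE: edge -> no flip

Answer: (3,4)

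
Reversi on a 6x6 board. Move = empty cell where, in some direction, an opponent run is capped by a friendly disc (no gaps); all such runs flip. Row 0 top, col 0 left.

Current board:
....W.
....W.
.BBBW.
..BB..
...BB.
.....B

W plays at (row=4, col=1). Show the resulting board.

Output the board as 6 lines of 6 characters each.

Place W at (4,1); scan 8 dirs for brackets.
Dir NW: first cell '.' (not opp) -> no flip
Dir N: first cell '.' (not opp) -> no flip
Dir NE: opp run (3,2) (2,3) capped by W -> flip
Dir W: first cell '.' (not opp) -> no flip
Dir E: first cell '.' (not opp) -> no flip
Dir SW: first cell '.' (not opp) -> no flip
Dir S: first cell '.' (not opp) -> no flip
Dir SE: first cell '.' (not opp) -> no flip
All flips: (2,3) (3,2)

Answer: ....W.
....W.
.BBWW.
..WB..
.W.BB.
.....B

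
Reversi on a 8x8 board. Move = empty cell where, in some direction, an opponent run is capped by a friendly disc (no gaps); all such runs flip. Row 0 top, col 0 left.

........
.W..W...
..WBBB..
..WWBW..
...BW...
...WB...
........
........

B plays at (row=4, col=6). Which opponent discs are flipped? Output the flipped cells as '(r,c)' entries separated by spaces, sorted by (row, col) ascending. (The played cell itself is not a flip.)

Answer: (3,5)

Derivation:
Dir NW: opp run (3,5) capped by B -> flip
Dir N: first cell '.' (not opp) -> no flip
Dir NE: first cell '.' (not opp) -> no flip
Dir W: first cell '.' (not opp) -> no flip
Dir E: first cell '.' (not opp) -> no flip
Dir SW: first cell '.' (not opp) -> no flip
Dir S: first cell '.' (not opp) -> no flip
Dir SE: first cell '.' (not opp) -> no flip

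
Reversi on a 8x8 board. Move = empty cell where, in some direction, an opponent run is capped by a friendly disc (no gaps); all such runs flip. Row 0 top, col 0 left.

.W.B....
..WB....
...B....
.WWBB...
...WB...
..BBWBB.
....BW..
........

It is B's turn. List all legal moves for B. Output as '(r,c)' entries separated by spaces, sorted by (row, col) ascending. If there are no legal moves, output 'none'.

(0,0): no bracket -> illegal
(0,2): no bracket -> illegal
(1,0): no bracket -> illegal
(1,1): flips 1 -> legal
(2,0): no bracket -> illegal
(2,1): flips 1 -> legal
(2,2): no bracket -> illegal
(3,0): flips 2 -> legal
(4,0): no bracket -> illegal
(4,1): flips 1 -> legal
(4,2): flips 1 -> legal
(4,5): no bracket -> illegal
(6,3): no bracket -> illegal
(6,6): flips 1 -> legal
(7,4): flips 1 -> legal
(7,5): flips 1 -> legal
(7,6): no bracket -> illegal

Answer: (1,1) (2,1) (3,0) (4,1) (4,2) (6,6) (7,4) (7,5)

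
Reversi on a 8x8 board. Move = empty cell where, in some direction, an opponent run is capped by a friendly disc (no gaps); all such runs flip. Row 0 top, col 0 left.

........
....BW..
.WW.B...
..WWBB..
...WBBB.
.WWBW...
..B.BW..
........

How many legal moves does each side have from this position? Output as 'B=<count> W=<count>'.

Answer: B=12 W=10

Derivation:
-- B to move --
(0,4): no bracket -> illegal
(0,5): no bracket -> illegal
(0,6): flips 1 -> legal
(1,0): no bracket -> illegal
(1,1): flips 2 -> legal
(1,2): no bracket -> illegal
(1,3): no bracket -> illegal
(1,6): flips 1 -> legal
(2,0): no bracket -> illegal
(2,3): flips 2 -> legal
(2,5): no bracket -> illegal
(2,6): no bracket -> illegal
(3,0): no bracket -> illegal
(3,1): flips 2 -> legal
(4,0): flips 1 -> legal
(4,1): no bracket -> illegal
(4,2): flips 3 -> legal
(5,0): flips 2 -> legal
(5,5): flips 1 -> legal
(5,6): no bracket -> illegal
(6,0): no bracket -> illegal
(6,1): flips 2 -> legal
(6,3): flips 1 -> legal
(6,6): flips 1 -> legal
(7,4): no bracket -> illegal
(7,5): no bracket -> illegal
(7,6): no bracket -> illegal
B mobility = 12
-- W to move --
(0,3): no bracket -> illegal
(0,4): flips 4 -> legal
(0,5): no bracket -> illegal
(1,3): flips 1 -> legal
(2,3): no bracket -> illegal
(2,5): flips 1 -> legal
(2,6): no bracket -> illegal
(3,6): flips 3 -> legal
(3,7): no bracket -> illegal
(4,2): no bracket -> illegal
(4,7): flips 3 -> legal
(5,5): flips 1 -> legal
(5,6): no bracket -> illegal
(5,7): no bracket -> illegal
(6,1): no bracket -> illegal
(6,3): flips 2 -> legal
(7,1): no bracket -> illegal
(7,2): flips 1 -> legal
(7,3): flips 1 -> legal
(7,4): flips 1 -> legal
(7,5): no bracket -> illegal
W mobility = 10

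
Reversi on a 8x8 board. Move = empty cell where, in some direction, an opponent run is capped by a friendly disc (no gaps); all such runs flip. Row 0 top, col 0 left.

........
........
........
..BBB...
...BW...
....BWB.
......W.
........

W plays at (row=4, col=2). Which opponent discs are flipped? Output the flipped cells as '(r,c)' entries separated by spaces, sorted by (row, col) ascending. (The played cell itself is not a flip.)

Dir NW: first cell '.' (not opp) -> no flip
Dir N: opp run (3,2), next='.' -> no flip
Dir NE: opp run (3,3), next='.' -> no flip
Dir W: first cell '.' (not opp) -> no flip
Dir E: opp run (4,3) capped by W -> flip
Dir SW: first cell '.' (not opp) -> no flip
Dir S: first cell '.' (not opp) -> no flip
Dir SE: first cell '.' (not opp) -> no flip

Answer: (4,3)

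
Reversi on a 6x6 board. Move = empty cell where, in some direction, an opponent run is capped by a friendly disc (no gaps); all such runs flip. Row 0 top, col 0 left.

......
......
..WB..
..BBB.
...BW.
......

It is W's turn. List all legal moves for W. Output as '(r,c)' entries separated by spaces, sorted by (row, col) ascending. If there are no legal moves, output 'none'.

(1,2): no bracket -> illegal
(1,3): no bracket -> illegal
(1,4): no bracket -> illegal
(2,1): no bracket -> illegal
(2,4): flips 2 -> legal
(2,5): no bracket -> illegal
(3,1): no bracket -> illegal
(3,5): no bracket -> illegal
(4,1): no bracket -> illegal
(4,2): flips 2 -> legal
(4,5): no bracket -> illegal
(5,2): no bracket -> illegal
(5,3): no bracket -> illegal
(5,4): no bracket -> illegal

Answer: (2,4) (4,2)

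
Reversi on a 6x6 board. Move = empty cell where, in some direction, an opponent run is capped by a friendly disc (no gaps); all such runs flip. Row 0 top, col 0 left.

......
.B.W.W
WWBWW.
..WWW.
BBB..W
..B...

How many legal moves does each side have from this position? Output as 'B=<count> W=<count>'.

Answer: B=5 W=7

Derivation:
-- B to move --
(0,2): no bracket -> illegal
(0,3): no bracket -> illegal
(0,4): flips 1 -> legal
(0,5): no bracket -> illegal
(1,0): no bracket -> illegal
(1,2): no bracket -> illegal
(1,4): flips 2 -> legal
(2,5): flips 2 -> legal
(3,0): no bracket -> illegal
(3,1): flips 1 -> legal
(3,5): no bracket -> illegal
(4,3): no bracket -> illegal
(4,4): flips 1 -> legal
(5,4): no bracket -> illegal
(5,5): no bracket -> illegal
B mobility = 5
-- W to move --
(0,0): flips 2 -> legal
(0,1): flips 1 -> legal
(0,2): flips 1 -> legal
(1,0): no bracket -> illegal
(1,2): flips 1 -> legal
(3,0): no bracket -> illegal
(3,1): flips 1 -> legal
(4,3): no bracket -> illegal
(5,0): flips 1 -> legal
(5,1): flips 1 -> legal
(5,3): no bracket -> illegal
W mobility = 7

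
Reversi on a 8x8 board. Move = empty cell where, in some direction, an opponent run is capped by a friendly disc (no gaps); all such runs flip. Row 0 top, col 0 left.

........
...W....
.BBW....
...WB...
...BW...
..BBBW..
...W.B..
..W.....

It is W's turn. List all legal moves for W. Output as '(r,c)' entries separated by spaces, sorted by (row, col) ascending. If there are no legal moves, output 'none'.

Answer: (1,1) (2,0) (2,4) (3,1) (3,5) (4,1) (4,2) (4,5) (5,1) (6,2) (6,4) (7,5)

Derivation:
(1,0): no bracket -> illegal
(1,1): flips 1 -> legal
(1,2): no bracket -> illegal
(2,0): flips 2 -> legal
(2,4): flips 1 -> legal
(2,5): no bracket -> illegal
(3,0): no bracket -> illegal
(3,1): flips 1 -> legal
(3,2): no bracket -> illegal
(3,5): flips 1 -> legal
(4,1): flips 1 -> legal
(4,2): flips 1 -> legal
(4,5): flips 2 -> legal
(5,1): flips 3 -> legal
(5,6): no bracket -> illegal
(6,1): no bracket -> illegal
(6,2): flips 1 -> legal
(6,4): flips 1 -> legal
(6,6): no bracket -> illegal
(7,4): no bracket -> illegal
(7,5): flips 1 -> legal
(7,6): no bracket -> illegal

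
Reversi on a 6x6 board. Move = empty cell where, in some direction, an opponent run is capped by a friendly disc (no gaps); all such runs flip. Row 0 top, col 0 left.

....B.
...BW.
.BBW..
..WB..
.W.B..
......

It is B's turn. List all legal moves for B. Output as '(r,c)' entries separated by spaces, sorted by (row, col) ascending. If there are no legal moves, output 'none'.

(0,3): no bracket -> illegal
(0,5): no bracket -> illegal
(1,2): no bracket -> illegal
(1,5): flips 1 -> legal
(2,4): flips 2 -> legal
(2,5): no bracket -> illegal
(3,0): no bracket -> illegal
(3,1): flips 1 -> legal
(3,4): no bracket -> illegal
(4,0): no bracket -> illegal
(4,2): flips 1 -> legal
(5,0): no bracket -> illegal
(5,1): no bracket -> illegal
(5,2): no bracket -> illegal

Answer: (1,5) (2,4) (3,1) (4,2)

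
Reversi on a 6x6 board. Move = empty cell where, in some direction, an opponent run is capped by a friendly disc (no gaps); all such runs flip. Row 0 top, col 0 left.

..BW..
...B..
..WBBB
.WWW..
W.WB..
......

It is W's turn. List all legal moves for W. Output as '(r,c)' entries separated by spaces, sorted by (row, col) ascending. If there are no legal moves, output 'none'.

Answer: (0,1) (0,4) (1,4) (1,5) (4,4) (5,3) (5,4)

Derivation:
(0,1): flips 1 -> legal
(0,4): flips 1 -> legal
(1,1): no bracket -> illegal
(1,2): no bracket -> illegal
(1,4): flips 1 -> legal
(1,5): flips 1 -> legal
(3,4): no bracket -> illegal
(3,5): no bracket -> illegal
(4,4): flips 1 -> legal
(5,2): no bracket -> illegal
(5,3): flips 1 -> legal
(5,4): flips 1 -> legal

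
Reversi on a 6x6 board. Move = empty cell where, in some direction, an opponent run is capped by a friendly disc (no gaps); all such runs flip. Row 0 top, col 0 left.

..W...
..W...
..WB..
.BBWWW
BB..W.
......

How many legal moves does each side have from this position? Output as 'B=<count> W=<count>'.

Answer: B=5 W=4

Derivation:
-- B to move --
(0,1): flips 1 -> legal
(0,3): no bracket -> illegal
(1,1): no bracket -> illegal
(1,3): flips 1 -> legal
(2,1): flips 1 -> legal
(2,4): no bracket -> illegal
(2,5): no bracket -> illegal
(4,2): no bracket -> illegal
(4,3): flips 1 -> legal
(4,5): flips 1 -> legal
(5,3): no bracket -> illegal
(5,4): no bracket -> illegal
(5,5): no bracket -> illegal
B mobility = 5
-- W to move --
(1,3): flips 1 -> legal
(1,4): no bracket -> illegal
(2,0): no bracket -> illegal
(2,1): no bracket -> illegal
(2,4): flips 1 -> legal
(3,0): flips 2 -> legal
(4,2): flips 1 -> legal
(4,3): no bracket -> illegal
(5,0): no bracket -> illegal
(5,1): no bracket -> illegal
(5,2): no bracket -> illegal
W mobility = 4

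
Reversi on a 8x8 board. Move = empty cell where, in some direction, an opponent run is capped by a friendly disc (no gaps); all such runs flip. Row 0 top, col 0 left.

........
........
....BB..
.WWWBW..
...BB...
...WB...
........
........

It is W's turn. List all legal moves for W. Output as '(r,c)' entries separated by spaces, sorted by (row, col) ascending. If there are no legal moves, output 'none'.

(1,3): flips 1 -> legal
(1,4): no bracket -> illegal
(1,5): flips 2 -> legal
(1,6): no bracket -> illegal
(2,3): no bracket -> illegal
(2,6): no bracket -> illegal
(3,6): no bracket -> illegal
(4,2): no bracket -> illegal
(4,5): no bracket -> illegal
(5,2): no bracket -> illegal
(5,5): flips 2 -> legal
(6,3): no bracket -> illegal
(6,4): no bracket -> illegal
(6,5): flips 2 -> legal

Answer: (1,3) (1,5) (5,5) (6,5)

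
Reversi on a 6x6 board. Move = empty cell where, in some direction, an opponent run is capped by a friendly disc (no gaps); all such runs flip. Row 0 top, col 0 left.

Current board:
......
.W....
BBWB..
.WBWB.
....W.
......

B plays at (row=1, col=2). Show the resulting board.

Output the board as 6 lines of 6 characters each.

Place B at (1,2); scan 8 dirs for brackets.
Dir NW: first cell '.' (not opp) -> no flip
Dir N: first cell '.' (not opp) -> no flip
Dir NE: first cell '.' (not opp) -> no flip
Dir W: opp run (1,1), next='.' -> no flip
Dir E: first cell '.' (not opp) -> no flip
Dir SW: first cell 'B' (not opp) -> no flip
Dir S: opp run (2,2) capped by B -> flip
Dir SE: first cell 'B' (not opp) -> no flip
All flips: (2,2)

Answer: ......
.WB...
BBBB..
.WBWB.
....W.
......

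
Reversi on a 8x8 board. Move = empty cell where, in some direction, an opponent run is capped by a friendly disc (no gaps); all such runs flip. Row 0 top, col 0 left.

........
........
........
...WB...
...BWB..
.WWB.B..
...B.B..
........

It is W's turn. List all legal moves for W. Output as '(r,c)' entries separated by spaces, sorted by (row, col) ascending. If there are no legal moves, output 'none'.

(2,3): no bracket -> illegal
(2,4): flips 1 -> legal
(2,5): flips 2 -> legal
(3,2): no bracket -> illegal
(3,5): flips 1 -> legal
(3,6): no bracket -> illegal
(4,2): flips 1 -> legal
(4,6): flips 1 -> legal
(5,4): flips 1 -> legal
(5,6): no bracket -> illegal
(6,2): flips 1 -> legal
(6,4): no bracket -> illegal
(6,6): flips 1 -> legal
(7,2): no bracket -> illegal
(7,3): flips 3 -> legal
(7,4): flips 1 -> legal
(7,5): no bracket -> illegal
(7,6): no bracket -> illegal

Answer: (2,4) (2,5) (3,5) (4,2) (4,6) (5,4) (6,2) (6,6) (7,3) (7,4)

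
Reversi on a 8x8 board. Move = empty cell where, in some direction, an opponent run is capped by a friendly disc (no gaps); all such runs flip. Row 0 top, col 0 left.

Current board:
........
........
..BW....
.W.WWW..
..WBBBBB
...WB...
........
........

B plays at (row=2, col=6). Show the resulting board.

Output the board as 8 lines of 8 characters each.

Answer: ........
........
..BW..B.
.W.WWB..
..WBBBBB
...WB...
........
........

Derivation:
Place B at (2,6); scan 8 dirs for brackets.
Dir NW: first cell '.' (not opp) -> no flip
Dir N: first cell '.' (not opp) -> no flip
Dir NE: first cell '.' (not opp) -> no flip
Dir W: first cell '.' (not opp) -> no flip
Dir E: first cell '.' (not opp) -> no flip
Dir SW: opp run (3,5) capped by B -> flip
Dir S: first cell '.' (not opp) -> no flip
Dir SE: first cell '.' (not opp) -> no flip
All flips: (3,5)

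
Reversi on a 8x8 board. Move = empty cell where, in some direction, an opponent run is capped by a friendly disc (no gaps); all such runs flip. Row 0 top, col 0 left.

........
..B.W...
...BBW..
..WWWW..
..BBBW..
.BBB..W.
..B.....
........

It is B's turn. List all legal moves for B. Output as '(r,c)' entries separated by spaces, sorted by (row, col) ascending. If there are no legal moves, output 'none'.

Answer: (0,4) (0,5) (1,6) (2,1) (2,2) (2,6) (4,1) (4,6) (6,7)

Derivation:
(0,3): no bracket -> illegal
(0,4): flips 1 -> legal
(0,5): flips 1 -> legal
(1,3): no bracket -> illegal
(1,5): no bracket -> illegal
(1,6): flips 2 -> legal
(2,1): flips 1 -> legal
(2,2): flips 2 -> legal
(2,6): flips 2 -> legal
(3,1): no bracket -> illegal
(3,6): no bracket -> illegal
(4,1): flips 1 -> legal
(4,6): flips 2 -> legal
(4,7): no bracket -> illegal
(5,4): no bracket -> illegal
(5,5): no bracket -> illegal
(5,7): no bracket -> illegal
(6,5): no bracket -> illegal
(6,6): no bracket -> illegal
(6,7): flips 3 -> legal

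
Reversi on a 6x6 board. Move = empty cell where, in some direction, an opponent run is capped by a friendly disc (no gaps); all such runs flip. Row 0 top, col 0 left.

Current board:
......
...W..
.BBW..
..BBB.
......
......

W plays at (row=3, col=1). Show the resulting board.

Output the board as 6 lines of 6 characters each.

Answer: ......
...W..
.BWW..
.WBBB.
......
......

Derivation:
Place W at (3,1); scan 8 dirs for brackets.
Dir NW: first cell '.' (not opp) -> no flip
Dir N: opp run (2,1), next='.' -> no flip
Dir NE: opp run (2,2) capped by W -> flip
Dir W: first cell '.' (not opp) -> no flip
Dir E: opp run (3,2) (3,3) (3,4), next='.' -> no flip
Dir SW: first cell '.' (not opp) -> no flip
Dir S: first cell '.' (not opp) -> no flip
Dir SE: first cell '.' (not opp) -> no flip
All flips: (2,2)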